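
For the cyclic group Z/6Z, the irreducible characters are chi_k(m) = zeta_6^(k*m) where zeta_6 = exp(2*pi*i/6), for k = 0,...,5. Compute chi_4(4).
chi_4(4) = zeta_6^16 = exp(-2*I*pi/3)

Proof sketch: chi_4(4) = zeta_6^(4*4) = zeta_6^16. Since zeta_6^6 = 1, this equals zeta_6^4 = exp(2*pi*i*4/6) = exp(-2*I*pi/3).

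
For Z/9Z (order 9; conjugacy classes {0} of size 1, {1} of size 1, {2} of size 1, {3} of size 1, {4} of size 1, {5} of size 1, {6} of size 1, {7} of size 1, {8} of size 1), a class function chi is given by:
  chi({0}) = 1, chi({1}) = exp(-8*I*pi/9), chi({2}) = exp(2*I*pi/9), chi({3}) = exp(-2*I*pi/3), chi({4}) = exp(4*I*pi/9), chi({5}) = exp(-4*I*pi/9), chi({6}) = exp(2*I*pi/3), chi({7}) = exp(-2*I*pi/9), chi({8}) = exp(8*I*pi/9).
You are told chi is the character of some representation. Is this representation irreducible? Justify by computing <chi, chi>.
Irreducible: <chi, chi> = 1.

Derivation: <chi, chi> = (1/|G|) sum_C |C| * |chi(C)|^2 = (1/9)[1*|1|^2 + 1*|exp(-8*I*pi/9)|^2 + 1*|exp(2*I*pi/9)|^2 + 1*|exp(-2*I*pi/3)|^2 + 1*|exp(4*I*pi/9)|^2 + 1*|exp(-4*I*pi/9)|^2 + 1*|exp(2*I*pi/3)|^2 + 1*|exp(-2*I*pi/9)|^2 + 1*|exp(8*I*pi/9)|^2]
  = (1/9)[(1) + (1) + (1) + (1) + (1) + (1) + (1) + (1) + (1)] = 9/9 = 1.
(Exp terms are combined using exp(i*s)*conj(exp(i*t)) = exp(i*(s-t)), and sums of them are collapsed using the identity that for every m > 1 the m distinct m-th roots of unity sum to 0, e.g. 1 + exp(2*I*pi/3) + exp(-2*I*pi/3) = 0.)
A character is irreducible iff <chi, chi> = 1, so this representation is irreducible.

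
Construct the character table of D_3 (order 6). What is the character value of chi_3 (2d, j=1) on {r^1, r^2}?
Conjugacy classes: {e} of size 1, {r^1, r^2} of size 2, {s, sr, ..., sr^2} of size 3.
Character table:
  irrep \ class              {e} (size 1)  {r^1, r^2} (size 2)  {s, sr, ..., sr^2} (size 3)
  chi_1 (triv)               1             1                    1                          
  chi_2 (sign: r->1, s->-1)  1             1                    -1                         
  chi_3 (2d, j=1)            2             -1                   0                          

Spot check: chi_3 (2d, j=1) on {r^1, r^2} = -1.

Why: D_3 has order 2*3 = 6 with 3 conjugacy classes, hence 3 irreducibles. Sum of squared dims 1 + 1 + 4 = 6 = |G|. Linear characters come from the abelianisation; the 2-dimensional irreps have character r^k -> 2*cos(2*pi*j*k/3), reflections -> 0.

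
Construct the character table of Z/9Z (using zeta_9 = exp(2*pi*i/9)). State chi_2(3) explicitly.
Character table of Z/9Z (irreps indexed chi_0,...,chi_8 with chi_k(m) = zeta_9^(k*m), zeta_9 = exp(2*pi*i/9)):
  irrep \ class  {0} (size 1)  {1} (size 1)    {2} (size 1)    {3} (size 1)    {4} (size 1)    {5} (size 1)    {6} (size 1)    {7} (size 1)    {8} (size 1)  
  chi_0          1             1               1               1               1               1               1               1               1             
  chi_1          1             exp(2*I*pi/9)   exp(4*I*pi/9)   exp(2*I*pi/3)   exp(8*I*pi/9)   exp(-8*I*pi/9)  exp(-2*I*pi/3)  exp(-4*I*pi/9)  exp(-2*I*pi/9)
  chi_2          1             exp(4*I*pi/9)   exp(8*I*pi/9)   exp(-2*I*pi/3)  exp(-2*I*pi/9)  exp(2*I*pi/9)   exp(2*I*pi/3)   exp(-8*I*pi/9)  exp(-4*I*pi/9)
  chi_3          1             exp(2*I*pi/3)   exp(-2*I*pi/3)  1               exp(2*I*pi/3)   exp(-2*I*pi/3)  1               exp(2*I*pi/3)   exp(-2*I*pi/3)
  chi_4          1             exp(8*I*pi/9)   exp(-2*I*pi/9)  exp(2*I*pi/3)   exp(-4*I*pi/9)  exp(4*I*pi/9)   exp(-2*I*pi/3)  exp(2*I*pi/9)   exp(-8*I*pi/9)
  chi_5          1             exp(-8*I*pi/9)  exp(2*I*pi/9)   exp(-2*I*pi/3)  exp(4*I*pi/9)   exp(-4*I*pi/9)  exp(2*I*pi/3)   exp(-2*I*pi/9)  exp(8*I*pi/9) 
  chi_6          1             exp(-2*I*pi/3)  exp(2*I*pi/3)   1               exp(-2*I*pi/3)  exp(2*I*pi/3)   1               exp(-2*I*pi/3)  exp(2*I*pi/3) 
  chi_7          1             exp(-4*I*pi/9)  exp(-8*I*pi/9)  exp(2*I*pi/3)   exp(2*I*pi/9)   exp(-2*I*pi/9)  exp(-2*I*pi/3)  exp(8*I*pi/9)   exp(4*I*pi/9) 
  chi_8          1             exp(-2*I*pi/9)  exp(-4*I*pi/9)  exp(-2*I*pi/3)  exp(-8*I*pi/9)  exp(8*I*pi/9)   exp(2*I*pi/3)   exp(4*I*pi/9)   exp(2*I*pi/9) 

Spot check: chi_2(3) = zeta_9^(2*3) = zeta_9^6 = exp(-2*I*pi/3).

Reasoning: Z/9Z is abelian, so all 9 irreducible complex representations are 1-dimensional. They are given by chi_k(m) = zeta_9^(k*m) for k = 0,...,8. Row orthogonality: sum_m chi_k(m) conj(chi_l(m)) = 9 * [k = l].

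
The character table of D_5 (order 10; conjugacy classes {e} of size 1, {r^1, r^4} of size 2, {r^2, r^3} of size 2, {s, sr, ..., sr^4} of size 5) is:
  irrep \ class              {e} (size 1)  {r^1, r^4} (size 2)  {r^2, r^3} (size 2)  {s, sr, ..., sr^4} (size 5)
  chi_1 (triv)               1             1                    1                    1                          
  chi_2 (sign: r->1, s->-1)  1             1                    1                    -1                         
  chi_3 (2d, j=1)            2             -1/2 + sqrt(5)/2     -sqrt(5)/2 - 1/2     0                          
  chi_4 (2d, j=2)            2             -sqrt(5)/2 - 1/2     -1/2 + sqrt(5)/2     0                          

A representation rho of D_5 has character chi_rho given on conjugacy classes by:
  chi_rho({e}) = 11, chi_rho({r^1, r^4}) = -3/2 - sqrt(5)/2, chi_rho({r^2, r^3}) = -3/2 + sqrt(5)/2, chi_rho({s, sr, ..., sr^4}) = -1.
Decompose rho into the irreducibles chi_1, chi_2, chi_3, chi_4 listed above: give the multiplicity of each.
Multiplicities: chi_1: 0, chi_2: 1, chi_3: 2, chi_4: 3.

Working: Use <chi_rho, chi> = (1/|G|) sum_C |C| * chi_rho(C) * conj(chi(C)) with |G| = 10 for each irreducible chi in the table:
  <chi_rho, chi_1> = (1/10)[1*(11)*conj(1) + 2*(-3/2 - sqrt(5)/2)*conj(1) + 2*(-3/2 + sqrt(5)/2)*conj(1) + 5*(-1)*conj(1)]
      = (1/10)[(11) + (-3 - sqrt(5)) + (-3 + sqrt(5)) + (-5)] = 0/10 = 0
  <chi_rho, chi_2> = (1/10)[1*(11)*conj(1) + 2*(-3/2 - sqrt(5)/2)*conj(1) + 2*(-3/2 + sqrt(5)/2)*conj(1) + 5*(-1)*conj(-1)]
      = (1/10)[(11) + (-3 - sqrt(5)) + (-3 + sqrt(5)) + (5)] = 10/10 = 1
  <chi_rho, chi_3> = (1/10)[1*(11)*conj(2) + 2*(-3/2 - sqrt(5)/2)*conj(-1/2 + sqrt(5)/2) + 2*(-3/2 + sqrt(5)/2)*conj(-sqrt(5)/2 - 1/2) + 5*(-1)*conj(0)]
      = (1/10)[(22) + (-sqrt(5) - 1) + (-1 + sqrt(5)) + (0)] = 20/10 = 2
  <chi_rho, chi_4> = (1/10)[1*(11)*conj(2) + 2*(-3/2 - sqrt(5)/2)*conj(-sqrt(5)/2 - 1/2) + 2*(-3/2 + sqrt(5)/2)*conj(-1/2 + sqrt(5)/2) + 5*(-1)*conj(0)]
      = (1/10)[(22) + (4 + 2*sqrt(5)) + (4 - 2*sqrt(5)) + (0)] = 30/10 = 3
Dimension check: dim(rho) = sum (mult * dim) = 0*1 + 1*1 + 2*2 + 3*2 = 11 = chi_rho(e) = 11.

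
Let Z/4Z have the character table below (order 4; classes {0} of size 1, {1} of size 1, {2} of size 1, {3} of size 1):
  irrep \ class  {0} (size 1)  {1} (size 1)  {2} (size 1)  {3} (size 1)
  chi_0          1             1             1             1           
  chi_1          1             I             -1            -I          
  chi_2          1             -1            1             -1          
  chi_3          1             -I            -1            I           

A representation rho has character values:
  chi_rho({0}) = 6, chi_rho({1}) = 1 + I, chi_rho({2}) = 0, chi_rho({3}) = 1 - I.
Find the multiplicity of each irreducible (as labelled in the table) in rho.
Multiplicities: chi_0: 2, chi_1: 2, chi_2: 1, chi_3: 1.

Proof sketch: Use <chi_rho, chi> = (1/|G|) sum_C |C| * chi_rho(C) * conj(chi(C)) with |G| = 4 for each irreducible chi in the table:
  <chi_rho, chi_0> = (1/4)[1*(6)*conj(1) + 1*(1 + I)*conj(1) + 1*(0)*conj(1) + 1*(1 - I)*conj(1)]
      = (1/4)[(6) + (1 + I) + (0) + (1 - I)] = 8/4 = 2
  <chi_rho, chi_1> = (1/4)[1*(6)*conj(1) + 1*(1 + I)*conj(I) + 1*(0)*conj(-1) + 1*(1 - I)*conj(-I)]
      = (1/4)[(6) + (1 - I) + (0) + (1 + I)] = 8/4 = 2
  <chi_rho, chi_2> = (1/4)[1*(6)*conj(1) + 1*(1 + I)*conj(-1) + 1*(0)*conj(1) + 1*(1 - I)*conj(-1)]
      = (1/4)[(6) + (-1 - I) + (0) + (-1 + I)] = 4/4 = 1
  <chi_rho, chi_3> = (1/4)[1*(6)*conj(1) + 1*(1 + I)*conj(-I) + 1*(0)*conj(-1) + 1*(1 - I)*conj(I)]
      = (1/4)[(6) + (-1 + I) + (0) + (-1 - I)] = 4/4 = 1
(Exp terms are combined using exp(i*s)*conj(exp(i*t)) = exp(i*(s-t)), and sums of them are collapsed using the identity that for every m > 1 the m distinct m-th roots of unity sum to 0, e.g. 1 + exp(2*I*pi/3) + exp(-2*I*pi/3) = 0.)
Dimension check: dim(rho) = sum (mult * dim) = 2*1 + 2*1 + 1*1 + 1*1 = 6 = chi_rho(e) = 6.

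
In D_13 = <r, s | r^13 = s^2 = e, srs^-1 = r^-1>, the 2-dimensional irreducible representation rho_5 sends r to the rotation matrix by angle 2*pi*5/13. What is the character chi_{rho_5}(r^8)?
chi_{rho_5}(r^8) = 2*cos(2*pi*5*8/13) = 2*cos(80*pi/13)

Why: rho_5(r^8) is rotation by angle 2*pi*5*8/13, whose trace is 2*cos(2*pi*5*8/13) = 2*cos(80*pi/13).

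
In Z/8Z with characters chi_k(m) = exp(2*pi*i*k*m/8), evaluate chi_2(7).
chi_2(7) = zeta_8^14 = -I

Explanation: chi_2(7) = zeta_8^(2*7) = zeta_8^14. Since zeta_8^8 = 1, this equals zeta_8^6 = exp(2*pi*i*6/8) = -I.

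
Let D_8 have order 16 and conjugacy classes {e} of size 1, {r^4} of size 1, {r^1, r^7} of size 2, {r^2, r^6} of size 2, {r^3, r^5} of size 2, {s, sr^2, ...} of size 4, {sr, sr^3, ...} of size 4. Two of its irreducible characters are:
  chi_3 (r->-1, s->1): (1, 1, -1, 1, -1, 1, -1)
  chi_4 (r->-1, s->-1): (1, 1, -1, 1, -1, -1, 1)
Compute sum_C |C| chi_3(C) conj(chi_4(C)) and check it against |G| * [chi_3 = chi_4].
Sum = 0; so <chi_3, chi_4> = 0 (distinct irreducibles are orthogonal).

Explanation: Compute term by term over conjugacy classes (|C| * chi_3(C) * conj(chi_4(C))):
  1*(1)*conj(1) + 1*(1)*conj(1) + 2*(-1)*conj(-1) + 2*(1)*conj(1) + 2*(-1)*conj(-1) + 4*(1)*conj(-1) + 4*(-1)*conj(1)
  = (1) + (1) + (2) + (2) + (2) + (-4) + (-4)
  = 0.
Dividing by |G| = 16 gives 0/16 = 0, matching the row-orthogonality relation <chi_3, chi_4> = [chi_3 = chi_4].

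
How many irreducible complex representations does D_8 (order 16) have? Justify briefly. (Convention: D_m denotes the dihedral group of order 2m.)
7

Justification: The number of irreducible complex representations of a finite group equals its number of conjugacy classes. D_8 has 7 conjugacy classes (n/2 + 3 for n even), so D_8 (order 16) has exactly 7 irreducible complex representations.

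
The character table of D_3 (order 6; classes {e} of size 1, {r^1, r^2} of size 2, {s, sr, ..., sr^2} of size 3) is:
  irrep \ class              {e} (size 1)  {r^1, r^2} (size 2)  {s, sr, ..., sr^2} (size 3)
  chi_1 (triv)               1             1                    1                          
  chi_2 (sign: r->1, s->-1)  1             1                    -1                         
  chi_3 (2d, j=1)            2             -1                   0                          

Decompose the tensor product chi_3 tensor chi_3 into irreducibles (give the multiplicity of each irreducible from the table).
chi_3 tensor chi_3 = chi_1 + chi_2 + chi_3 (all other irreducibles have multiplicity 0).

Derivation: The character of a tensor product is the pointwise product (chi_3 * chi_3)(C) = chi_3(C) * chi_3(C):
  {e}: (2)*(2), {r^1, r^2}: (-1)*(-1), {s, sr, ..., sr^2}: (0)*(0)
so (chi_3 * chi_3) takes values
  {e} -> 4, {r^1, r^2} -> 1, {s, sr, ..., sr^2} -> 0.
Now take the inner product of this character with each irreducible chi from the table, <chi_3*chi_3, chi> = (1/6) sum_C |C| (chi_3*chi_3)(C) conj(chi(C)):
  <chi_3*chi_3, chi_1> = (1/6)[1*(4)*conj(1) + 2*(1)*conj(1) + 3*(0)*conj(1)]
      = (1/6)[(4) + (2) + (0)] = 6/6 = 1
  <chi_3*chi_3, chi_2> = (1/6)[1*(4)*conj(1) + 2*(1)*conj(1) + 3*(0)*conj(-1)]
      = (1/6)[(4) + (2) + (0)] = 6/6 = 1
  <chi_3*chi_3, chi_3> = (1/6)[1*(4)*conj(2) + 2*(1)*conj(-1) + 3*(0)*conj(0)]
      = (1/6)[(8) + (-2) + (0)] = 6/6 = 1
Hence the multiplicities are chi_1: 1, chi_2: 1, chi_3: 1. Dimension check: dim(chi_3)*dim(chi_3) = 2*2 = 4 and sum (mult * dim) = 1*1 + 1*1 + 1*2 = 4.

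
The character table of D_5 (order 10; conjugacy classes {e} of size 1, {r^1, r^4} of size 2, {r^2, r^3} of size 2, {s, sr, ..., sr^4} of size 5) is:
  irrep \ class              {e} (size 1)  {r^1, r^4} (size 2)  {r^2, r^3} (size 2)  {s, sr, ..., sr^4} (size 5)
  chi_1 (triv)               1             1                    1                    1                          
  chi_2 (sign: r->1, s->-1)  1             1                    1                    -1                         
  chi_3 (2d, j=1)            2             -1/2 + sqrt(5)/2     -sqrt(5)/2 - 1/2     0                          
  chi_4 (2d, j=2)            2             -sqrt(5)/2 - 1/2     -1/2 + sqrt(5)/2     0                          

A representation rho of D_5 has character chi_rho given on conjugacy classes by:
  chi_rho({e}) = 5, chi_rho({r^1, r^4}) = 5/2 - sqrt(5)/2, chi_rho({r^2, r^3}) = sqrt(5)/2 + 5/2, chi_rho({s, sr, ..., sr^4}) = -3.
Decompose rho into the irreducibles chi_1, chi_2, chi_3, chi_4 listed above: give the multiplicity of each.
Multiplicities: chi_1: 0, chi_2: 3, chi_3: 0, chi_4: 1.

Explanation: Use <chi_rho, chi> = (1/|G|) sum_C |C| * chi_rho(C) * conj(chi(C)) with |G| = 10 for each irreducible chi in the table:
  <chi_rho, chi_1> = (1/10)[1*(5)*conj(1) + 2*(5/2 - sqrt(5)/2)*conj(1) + 2*(sqrt(5)/2 + 5/2)*conj(1) + 5*(-3)*conj(1)]
      = (1/10)[(5) + (5 - sqrt(5)) + (sqrt(5) + 5) + (-15)] = 0/10 = 0
  <chi_rho, chi_2> = (1/10)[1*(5)*conj(1) + 2*(5/2 - sqrt(5)/2)*conj(1) + 2*(sqrt(5)/2 + 5/2)*conj(1) + 5*(-3)*conj(-1)]
      = (1/10)[(5) + (5 - sqrt(5)) + (sqrt(5) + 5) + (15)] = 30/10 = 3
  <chi_rho, chi_3> = (1/10)[1*(5)*conj(2) + 2*(5/2 - sqrt(5)/2)*conj(-1/2 + sqrt(5)/2) + 2*(sqrt(5)/2 + 5/2)*conj(-sqrt(5)/2 - 1/2) + 5*(-3)*conj(0)]
      = (1/10)[(10) + (-5 + 3*sqrt(5)) + (-3*sqrt(5) - 5) + (0)] = 0/10 = 0
  <chi_rho, chi_4> = (1/10)[1*(5)*conj(2) + 2*(5/2 - sqrt(5)/2)*conj(-sqrt(5)/2 - 1/2) + 2*(sqrt(5)/2 + 5/2)*conj(-1/2 + sqrt(5)/2) + 5*(-3)*conj(0)]
      = (1/10)[(10) + (-2*sqrt(5)) + (2*sqrt(5)) + (0)] = 10/10 = 1
Dimension check: dim(rho) = sum (mult * dim) = 0*1 + 3*1 + 0*2 + 1*2 = 5 = chi_rho(e) = 5.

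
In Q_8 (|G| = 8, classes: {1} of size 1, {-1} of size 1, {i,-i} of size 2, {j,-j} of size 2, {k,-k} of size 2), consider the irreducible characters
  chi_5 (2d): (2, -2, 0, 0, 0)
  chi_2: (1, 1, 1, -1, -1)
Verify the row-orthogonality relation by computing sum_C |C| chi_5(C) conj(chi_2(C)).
Sum = 0; so <chi_5, chi_2> = 0 (distinct irreducibles are orthogonal).

Justification: Compute term by term over conjugacy classes (|C| * chi_5(C) * conj(chi_2(C))):
  1*(2)*conj(1) + 1*(-2)*conj(1) + 2*(0)*conj(1) + 2*(0)*conj(-1) + 2*(0)*conj(-1)
  = (2) + (-2) + (0) + (0) + (0)
  = 0.
Dividing by |G| = 8 gives 0/8 = 0, matching the row-orthogonality relation <chi_5, chi_2> = [chi_5 = chi_2].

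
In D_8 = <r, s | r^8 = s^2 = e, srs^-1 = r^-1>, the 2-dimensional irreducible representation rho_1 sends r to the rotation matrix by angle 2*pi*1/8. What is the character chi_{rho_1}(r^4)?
chi_{rho_1}(r^4) = 2*cos(2*pi*1*4/8) = -2

Proof sketch: rho_1(r^4) is rotation by angle 2*pi*1*4/8, whose trace is 2*cos(2*pi*1*4/8) = -2.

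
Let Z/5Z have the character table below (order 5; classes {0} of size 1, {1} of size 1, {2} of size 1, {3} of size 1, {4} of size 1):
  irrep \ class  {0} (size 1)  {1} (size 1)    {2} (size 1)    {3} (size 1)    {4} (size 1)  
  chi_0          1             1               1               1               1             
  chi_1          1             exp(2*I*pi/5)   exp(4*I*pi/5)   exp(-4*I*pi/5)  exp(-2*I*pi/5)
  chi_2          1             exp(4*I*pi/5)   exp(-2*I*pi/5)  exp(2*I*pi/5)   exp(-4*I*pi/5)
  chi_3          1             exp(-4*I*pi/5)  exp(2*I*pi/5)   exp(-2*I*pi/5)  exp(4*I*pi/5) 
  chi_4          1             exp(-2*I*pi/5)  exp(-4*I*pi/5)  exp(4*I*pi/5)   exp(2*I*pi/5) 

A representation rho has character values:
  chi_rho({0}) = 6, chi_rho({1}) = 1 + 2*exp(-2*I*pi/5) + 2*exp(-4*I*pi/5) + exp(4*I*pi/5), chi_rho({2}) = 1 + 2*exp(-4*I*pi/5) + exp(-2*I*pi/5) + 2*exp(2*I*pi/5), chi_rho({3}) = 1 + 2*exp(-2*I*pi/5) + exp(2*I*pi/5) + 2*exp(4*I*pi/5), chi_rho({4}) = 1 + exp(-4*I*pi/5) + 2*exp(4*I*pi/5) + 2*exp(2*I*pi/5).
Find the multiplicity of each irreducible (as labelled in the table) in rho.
Multiplicities: chi_0: 1, chi_1: 0, chi_2: 1, chi_3: 2, chi_4: 2.

Derivation: Use <chi_rho, chi> = (1/|G|) sum_C |C| * chi_rho(C) * conj(chi(C)) with |G| = 5 for each irreducible chi in the table:
  <chi_rho, chi_0> = (1/5)[1*(6)*conj(1) + 1*(1 + 2*exp(-2*I*pi/5) + 2*exp(-4*I*pi/5) + exp(4*I*pi/5))*conj(1) + 1*(1 + 2*exp(-4*I*pi/5) + exp(-2*I*pi/5) + 2*exp(2*I*pi/5))*conj(1) + 1*(1 + 2*exp(-2*I*pi/5) + exp(2*I*pi/5) + 2*exp(4*I*pi/5))*conj(1) + 1*(1 + exp(-4*I*pi/5) + 2*exp(4*I*pi/5) + 2*exp(2*I*pi/5))*conj(1)]
      = (1/5)[(6) + (1 + 2*exp(-2*I*pi/5) + 2*exp(-4*I*pi/5) + exp(4*I*pi/5)) + (1 + 2*exp(-4*I*pi/5) + exp(-2*I*pi/5) + 2*exp(2*I*pi/5)) + (1 + 2*exp(-2*I*pi/5) + exp(2*I*pi/5) + 2*exp(4*I*pi/5)) + (1 + exp(-4*I*pi/5) + 2*exp(4*I*pi/5) + 2*exp(2*I*pi/5))] = 5/5 = 1
  <chi_rho, chi_1> = (1/5)[1*(6)*conj(1) + 1*(1 + 2*exp(-2*I*pi/5) + 2*exp(-4*I*pi/5) + exp(4*I*pi/5))*conj(exp(2*I*pi/5)) + 1*(1 + 2*exp(-4*I*pi/5) + exp(-2*I*pi/5) + 2*exp(2*I*pi/5))*conj(exp(4*I*pi/5)) + 1*(1 + 2*exp(-2*I*pi/5) + exp(2*I*pi/5) + 2*exp(4*I*pi/5))*conj(exp(-4*I*pi/5)) + 1*(1 + exp(-4*I*pi/5) + 2*exp(4*I*pi/5) + 2*exp(2*I*pi/5))*conj(exp(-2*I*pi/5))]
      = (1/5)[(6) + (2*exp(-4*I*pi/5) + exp(-2*I*pi/5) + exp(2*I*pi/5) + 2*exp(4*I*pi/5)) + (2*exp(-2*I*pi/5) + exp(-4*I*pi/5) + exp(4*I*pi/5) + 2*exp(2*I*pi/5)) + (2*exp(-2*I*pi/5) + exp(-4*I*pi/5) + exp(4*I*pi/5) + 2*exp(2*I*pi/5)) + (2*exp(-4*I*pi/5) + exp(-2*I*pi/5) + exp(2*I*pi/5) + 2*exp(4*I*pi/5))] = 0/5 = 0
  <chi_rho, chi_2> = (1/5)[1*(6)*conj(1) + 1*(1 + 2*exp(-2*I*pi/5) + 2*exp(-4*I*pi/5) + exp(4*I*pi/5))*conj(exp(4*I*pi/5)) + 1*(1 + 2*exp(-4*I*pi/5) + exp(-2*I*pi/5) + 2*exp(2*I*pi/5))*conj(exp(-2*I*pi/5)) + 1*(1 + 2*exp(-2*I*pi/5) + exp(2*I*pi/5) + 2*exp(4*I*pi/5))*conj(exp(2*I*pi/5)) + 1*(1 + exp(-4*I*pi/5) + 2*exp(4*I*pi/5) + 2*exp(2*I*pi/5))*conj(exp(-4*I*pi/5))]
      = (1/5)[(6) + (1 + exp(-4*I*pi/5) + 2*exp(4*I*pi/5) + 2*exp(2*I*pi/5)) + (1 + 2*exp(-2*I*pi/5) + exp(2*I*pi/5) + 2*exp(4*I*pi/5)) + (1 + 2*exp(-4*I*pi/5) + exp(-2*I*pi/5) + 2*exp(2*I*pi/5)) + (1 + 2*exp(-2*I*pi/5) + 2*exp(-4*I*pi/5) + exp(4*I*pi/5))] = 5/5 = 1
  <chi_rho, chi_3> = (1/5)[1*(6)*conj(1) + 1*(1 + 2*exp(-2*I*pi/5) + 2*exp(-4*I*pi/5) + exp(4*I*pi/5))*conj(exp(-4*I*pi/5)) + 1*(1 + 2*exp(-4*I*pi/5) + exp(-2*I*pi/5) + 2*exp(2*I*pi/5))*conj(exp(2*I*pi/5)) + 1*(1 + 2*exp(-2*I*pi/5) + exp(2*I*pi/5) + 2*exp(4*I*pi/5))*conj(exp(-2*I*pi/5)) + 1*(1 + exp(-4*I*pi/5) + 2*exp(4*I*pi/5) + 2*exp(2*I*pi/5))*conj(exp(4*I*pi/5))]
      = (1/5)[(6) + (2 + exp(-2*I*pi/5) + exp(4*I*pi/5) + 2*exp(2*I*pi/5)) + (2 + exp(-2*I*pi/5) + exp(-4*I*pi/5) + 2*exp(4*I*pi/5)) + (2 + 2*exp(-4*I*pi/5) + exp(4*I*pi/5) + exp(2*I*pi/5)) + (2 + 2*exp(-2*I*pi/5) + exp(-4*I*pi/5) + exp(2*I*pi/5))] = 10/5 = 2
  <chi_rho, chi_4> = (1/5)[1*(6)*conj(1) + 1*(1 + 2*exp(-2*I*pi/5) + 2*exp(-4*I*pi/5) + exp(4*I*pi/5))*conj(exp(-2*I*pi/5)) + 1*(1 + 2*exp(-4*I*pi/5) + exp(-2*I*pi/5) + 2*exp(2*I*pi/5))*conj(exp(-4*I*pi/5)) + 1*(1 + 2*exp(-2*I*pi/5) + exp(2*I*pi/5) + 2*exp(4*I*pi/5))*conj(exp(4*I*pi/5)) + 1*(1 + exp(-4*I*pi/5) + 2*exp(4*I*pi/5) + 2*exp(2*I*pi/5))*conj(exp(2*I*pi/5))]
      = (1/5)[(6) + (2 + 2*exp(-2*I*pi/5) + exp(-4*I*pi/5) + exp(2*I*pi/5)) + (2 + 2*exp(-4*I*pi/5) + exp(4*I*pi/5) + exp(2*I*pi/5)) + (2 + exp(-2*I*pi/5) + exp(-4*I*pi/5) + 2*exp(4*I*pi/5)) + (2 + exp(-2*I*pi/5) + exp(4*I*pi/5) + 2*exp(2*I*pi/5))] = 10/5 = 2
(Exp terms are combined using exp(i*s)*conj(exp(i*t)) = exp(i*(s-t)), and sums of them are collapsed using the identity that for every m > 1 the m distinct m-th roots of unity sum to 0, e.g. 1 + exp(2*I*pi/3) + exp(-2*I*pi/3) = 0.)
Dimension check: dim(rho) = sum (mult * dim) = 1*1 + 0*1 + 1*1 + 2*1 + 2*1 = 6 = chi_rho(e) = 6.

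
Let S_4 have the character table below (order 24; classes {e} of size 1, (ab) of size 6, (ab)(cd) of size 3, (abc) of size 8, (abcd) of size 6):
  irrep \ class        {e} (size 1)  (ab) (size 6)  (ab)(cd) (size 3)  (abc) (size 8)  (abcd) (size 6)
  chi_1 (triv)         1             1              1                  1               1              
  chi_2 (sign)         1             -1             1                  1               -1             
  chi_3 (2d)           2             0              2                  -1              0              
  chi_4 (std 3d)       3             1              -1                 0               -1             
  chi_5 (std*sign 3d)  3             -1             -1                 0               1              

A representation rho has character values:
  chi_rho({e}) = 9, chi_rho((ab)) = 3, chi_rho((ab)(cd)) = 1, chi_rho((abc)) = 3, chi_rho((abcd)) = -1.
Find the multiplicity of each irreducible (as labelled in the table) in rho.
Multiplicities: chi_1: 2, chi_2: 1, chi_3: 0, chi_4: 2, chi_5: 0.

Derivation: Use <chi_rho, chi> = (1/|G|) sum_C |C| * chi_rho(C) * conj(chi(C)) with |G| = 24 for each irreducible chi in the table:
  <chi_rho, chi_1> = (1/24)[1*(9)*conj(1) + 6*(3)*conj(1) + 3*(1)*conj(1) + 8*(3)*conj(1) + 6*(-1)*conj(1)]
      = (1/24)[(9) + (18) + (3) + (24) + (-6)] = 48/24 = 2
  <chi_rho, chi_2> = (1/24)[1*(9)*conj(1) + 6*(3)*conj(-1) + 3*(1)*conj(1) + 8*(3)*conj(1) + 6*(-1)*conj(-1)]
      = (1/24)[(9) + (-18) + (3) + (24) + (6)] = 24/24 = 1
  <chi_rho, chi_3> = (1/24)[1*(9)*conj(2) + 6*(3)*conj(0) + 3*(1)*conj(2) + 8*(3)*conj(-1) + 6*(-1)*conj(0)]
      = (1/24)[(18) + (0) + (6) + (-24) + (0)] = 0/24 = 0
  <chi_rho, chi_4> = (1/24)[1*(9)*conj(3) + 6*(3)*conj(1) + 3*(1)*conj(-1) + 8*(3)*conj(0) + 6*(-1)*conj(-1)]
      = (1/24)[(27) + (18) + (-3) + (0) + (6)] = 48/24 = 2
  <chi_rho, chi_5> = (1/24)[1*(9)*conj(3) + 6*(3)*conj(-1) + 3*(1)*conj(-1) + 8*(3)*conj(0) + 6*(-1)*conj(1)]
      = (1/24)[(27) + (-18) + (-3) + (0) + (-6)] = 0/24 = 0
Dimension check: dim(rho) = sum (mult * dim) = 2*1 + 1*1 + 0*2 + 2*3 + 0*3 = 9 = chi_rho(e) = 9.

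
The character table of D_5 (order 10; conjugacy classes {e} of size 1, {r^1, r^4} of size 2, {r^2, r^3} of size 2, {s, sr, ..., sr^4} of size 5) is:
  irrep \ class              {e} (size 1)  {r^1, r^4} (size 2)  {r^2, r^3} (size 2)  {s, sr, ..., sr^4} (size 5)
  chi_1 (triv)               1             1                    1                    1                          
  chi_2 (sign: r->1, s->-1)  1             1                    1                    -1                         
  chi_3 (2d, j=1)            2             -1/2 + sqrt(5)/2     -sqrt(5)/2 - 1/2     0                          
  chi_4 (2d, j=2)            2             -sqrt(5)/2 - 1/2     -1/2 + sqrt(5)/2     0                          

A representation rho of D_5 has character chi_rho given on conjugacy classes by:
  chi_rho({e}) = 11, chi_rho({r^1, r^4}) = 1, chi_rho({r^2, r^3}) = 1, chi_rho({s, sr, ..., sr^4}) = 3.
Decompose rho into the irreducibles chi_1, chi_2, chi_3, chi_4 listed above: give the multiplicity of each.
Multiplicities: chi_1: 3, chi_2: 0, chi_3: 2, chi_4: 2.

Use <chi_rho, chi> = (1/|G|) sum_C |C| * chi_rho(C) * conj(chi(C)) with |G| = 10 for each irreducible chi in the table:
  <chi_rho, chi_1> = (1/10)[1*(11)*conj(1) + 2*(1)*conj(1) + 2*(1)*conj(1) + 5*(3)*conj(1)]
      = (1/10)[(11) + (2) + (2) + (15)] = 30/10 = 3
  <chi_rho, chi_2> = (1/10)[1*(11)*conj(1) + 2*(1)*conj(1) + 2*(1)*conj(1) + 5*(3)*conj(-1)]
      = (1/10)[(11) + (2) + (2) + (-15)] = 0/10 = 0
  <chi_rho, chi_3> = (1/10)[1*(11)*conj(2) + 2*(1)*conj(-1/2 + sqrt(5)/2) + 2*(1)*conj(-sqrt(5)/2 - 1/2) + 5*(3)*conj(0)]
      = (1/10)[(22) + (-1 + sqrt(5)) + (-sqrt(5) - 1) + (0)] = 20/10 = 2
  <chi_rho, chi_4> = (1/10)[1*(11)*conj(2) + 2*(1)*conj(-sqrt(5)/2 - 1/2) + 2*(1)*conj(-1/2 + sqrt(5)/2) + 5*(3)*conj(0)]
      = (1/10)[(22) + (-sqrt(5) - 1) + (-1 + sqrt(5)) + (0)] = 20/10 = 2
Dimension check: dim(rho) = sum (mult * dim) = 3*1 + 0*1 + 2*2 + 2*2 = 11 = chi_rho(e) = 11.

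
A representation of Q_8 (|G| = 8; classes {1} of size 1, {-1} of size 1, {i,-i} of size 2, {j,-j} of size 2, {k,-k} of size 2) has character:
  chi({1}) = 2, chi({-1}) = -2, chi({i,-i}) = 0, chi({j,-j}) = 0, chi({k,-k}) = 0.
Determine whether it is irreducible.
Irreducible: <chi, chi> = 1.

Why: <chi, chi> = (1/|G|) sum_C |C| * |chi(C)|^2 = (1/8)[1*|2|^2 + 1*|-2|^2 + 2*|0|^2 + 2*|0|^2 + 2*|0|^2]
  = (1/8)[(4) + (4) + (0) + (0) + (0)] = 8/8 = 1.
A character is irreducible iff <chi, chi> = 1, so this representation is irreducible.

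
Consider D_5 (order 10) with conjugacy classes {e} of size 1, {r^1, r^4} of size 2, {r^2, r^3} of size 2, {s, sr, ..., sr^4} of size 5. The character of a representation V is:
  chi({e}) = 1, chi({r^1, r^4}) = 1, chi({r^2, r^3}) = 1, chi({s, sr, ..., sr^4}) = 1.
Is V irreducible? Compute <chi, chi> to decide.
Irreducible: <chi, chi> = 1.

Details: <chi, chi> = (1/|G|) sum_C |C| * |chi(C)|^2 = (1/10)[1*|1|^2 + 2*|1|^2 + 2*|1|^2 + 5*|1|^2]
  = (1/10)[(1) + (2) + (2) + (5)] = 10/10 = 1.
A character is irreducible iff <chi, chi> = 1, so this representation is irreducible.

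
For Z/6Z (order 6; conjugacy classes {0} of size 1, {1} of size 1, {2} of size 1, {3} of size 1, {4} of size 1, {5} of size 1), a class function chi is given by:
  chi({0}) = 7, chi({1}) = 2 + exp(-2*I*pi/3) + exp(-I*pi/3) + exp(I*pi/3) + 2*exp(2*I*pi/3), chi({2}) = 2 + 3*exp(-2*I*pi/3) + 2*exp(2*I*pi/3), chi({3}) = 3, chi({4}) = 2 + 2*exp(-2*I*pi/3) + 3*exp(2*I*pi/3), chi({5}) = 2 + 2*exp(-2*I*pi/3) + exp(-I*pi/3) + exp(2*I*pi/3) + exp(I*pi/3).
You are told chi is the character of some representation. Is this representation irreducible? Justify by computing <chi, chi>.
Not irreducible (reducible): <chi, chi> = 11 > 1.

Why: <chi, chi> = (1/|G|) sum_C |C| * |chi(C)|^2 = (1/6)[1*|7|^2 + 1*|2 + exp(-2*I*pi/3) + exp(-I*pi/3) + exp(I*pi/3) + 2*exp(2*I*pi/3)|^2 + 1*|2 + 3*exp(-2*I*pi/3) + 2*exp(2*I*pi/3)|^2 + 1*|3|^2 + 1*|2 + 2*exp(-2*I*pi/3) + 3*exp(2*I*pi/3)|^2 + 1*|2 + 2*exp(-2*I*pi/3) + exp(-I*pi/3) + exp(2*I*pi/3) + exp(I*pi/3)|^2]
  = (1/6)[(49) + (3) + (1) + (9) + (1) + (3)] = 66/6 = 11.
(Exp terms are combined using exp(i*s)*conj(exp(i*t)) = exp(i*(s-t)), and sums of them are collapsed using the identity that for every m > 1 the m distinct m-th roots of unity sum to 0, e.g. 1 + exp(2*I*pi/3) + exp(-2*I*pi/3) = 0.)
A character is irreducible iff <chi, chi> = 1, so this representation is reducible.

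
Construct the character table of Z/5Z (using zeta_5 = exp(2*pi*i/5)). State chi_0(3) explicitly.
Character table of Z/5Z (irreps indexed chi_0,...,chi_4 with chi_k(m) = zeta_5^(k*m), zeta_5 = exp(2*pi*i/5)):
  irrep \ class  {0} (size 1)  {1} (size 1)    {2} (size 1)    {3} (size 1)    {4} (size 1)  
  chi_0          1             1               1               1               1             
  chi_1          1             exp(2*I*pi/5)   exp(4*I*pi/5)   exp(-4*I*pi/5)  exp(-2*I*pi/5)
  chi_2          1             exp(4*I*pi/5)   exp(-2*I*pi/5)  exp(2*I*pi/5)   exp(-4*I*pi/5)
  chi_3          1             exp(-4*I*pi/5)  exp(2*I*pi/5)   exp(-2*I*pi/5)  exp(4*I*pi/5) 
  chi_4          1             exp(-2*I*pi/5)  exp(-4*I*pi/5)  exp(4*I*pi/5)   exp(2*I*pi/5) 

Spot check: chi_0(3) = zeta_5^(0*3) = zeta_5^0 = 1.

Explanation: Z/5Z is abelian, so all 5 irreducible complex representations are 1-dimensional. They are given by chi_k(m) = zeta_5^(k*m) for k = 0,...,4. Row orthogonality: sum_m chi_k(m) conj(chi_l(m)) = 5 * [k = l].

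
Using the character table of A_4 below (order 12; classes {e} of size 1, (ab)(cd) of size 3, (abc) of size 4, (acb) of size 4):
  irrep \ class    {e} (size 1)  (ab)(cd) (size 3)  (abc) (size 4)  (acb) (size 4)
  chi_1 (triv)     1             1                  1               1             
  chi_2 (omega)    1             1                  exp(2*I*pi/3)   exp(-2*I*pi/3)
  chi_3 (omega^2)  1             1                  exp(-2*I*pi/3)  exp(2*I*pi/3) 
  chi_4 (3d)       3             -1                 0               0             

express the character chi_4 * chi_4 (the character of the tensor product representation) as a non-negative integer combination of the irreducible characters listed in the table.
chi_4 tensor chi_4 = chi_1 + chi_2 + chi_3 + 2*chi_4 (all other irreducibles have multiplicity 0).

Proof sketch: The character of a tensor product is the pointwise product (chi_4 * chi_4)(C) = chi_4(C) * chi_4(C):
  {e}: (3)*(3), (ab)(cd): (-1)*(-1), (abc): (0)*(0), (acb): (0)*(0)
so (chi_4 * chi_4) takes values
  {e} -> 9, (ab)(cd) -> 1, (abc) -> 0, (acb) -> 0.
Now take the inner product of this character with each irreducible chi from the table, <chi_4*chi_4, chi> = (1/12) sum_C |C| (chi_4*chi_4)(C) conj(chi(C)):
  <chi_4*chi_4, chi_1> = (1/12)[1*(9)*conj(1) + 3*(1)*conj(1) + 4*(0)*conj(1) + 4*(0)*conj(1)]
      = (1/12)[(9) + (3) + (0) + (0)] = 12/12 = 1
  <chi_4*chi_4, chi_2> = (1/12)[1*(9)*conj(1) + 3*(1)*conj(1) + 4*(0)*conj(exp(2*I*pi/3)) + 4*(0)*conj(exp(-2*I*pi/3))]
      = (1/12)[(9) + (3) + (0) + (0)] = 12/12 = 1
  <chi_4*chi_4, chi_3> = (1/12)[1*(9)*conj(1) + 3*(1)*conj(1) + 4*(0)*conj(exp(-2*I*pi/3)) + 4*(0)*conj(exp(2*I*pi/3))]
      = (1/12)[(9) + (3) + (0) + (0)] = 12/12 = 1
  <chi_4*chi_4, chi_4> = (1/12)[1*(9)*conj(3) + 3*(1)*conj(-1) + 4*(0)*conj(0) + 4*(0)*conj(0)]
      = (1/12)[(27) + (-3) + (0) + (0)] = 24/12 = 2
(Exp terms are combined using exp(i*s)*conj(exp(i*t)) = exp(i*(s-t)), and sums of them are collapsed using the identity that for every m > 1 the m distinct m-th roots of unity sum to 0, e.g. 1 + exp(2*I*pi/3) + exp(-2*I*pi/3) = 0.)
Hence the multiplicities are chi_1: 1, chi_2: 1, chi_3: 1, chi_4: 2. Dimension check: dim(chi_4)*dim(chi_4) = 3*3 = 9 and sum (mult * dim) = 1*1 + 1*1 + 1*1 + 2*3 = 9.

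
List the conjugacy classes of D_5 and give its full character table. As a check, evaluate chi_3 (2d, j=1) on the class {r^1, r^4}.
Conjugacy classes: {e} of size 1, {r^1, r^4} of size 2, {r^2, r^3} of size 2, {s, sr, ..., sr^4} of size 5.
Character table:
  irrep \ class              {e} (size 1)  {r^1, r^4} (size 2)  {r^2, r^3} (size 2)  {s, sr, ..., sr^4} (size 5)
  chi_1 (triv)               1             1                    1                    1                          
  chi_2 (sign: r->1, s->-1)  1             1                    1                    -1                         
  chi_3 (2d, j=1)            2             -1/2 + sqrt(5)/2     -sqrt(5)/2 - 1/2     0                          
  chi_4 (2d, j=2)            2             -sqrt(5)/2 - 1/2     -1/2 + sqrt(5)/2     0                          

Spot check: chi_3 (2d, j=1) on {r^1, r^4} = -1/2 + sqrt(5)/2.

Reasoning: D_5 has order 2*5 = 10 with 4 conjugacy classes, hence 4 irreducibles. Sum of squared dims 1 + 1 + 4 + 4 = 10 = |G|. Linear characters come from the abelianisation; the 2-dimensional irreps have character r^k -> 2*cos(2*pi*j*k/5), reflections -> 0.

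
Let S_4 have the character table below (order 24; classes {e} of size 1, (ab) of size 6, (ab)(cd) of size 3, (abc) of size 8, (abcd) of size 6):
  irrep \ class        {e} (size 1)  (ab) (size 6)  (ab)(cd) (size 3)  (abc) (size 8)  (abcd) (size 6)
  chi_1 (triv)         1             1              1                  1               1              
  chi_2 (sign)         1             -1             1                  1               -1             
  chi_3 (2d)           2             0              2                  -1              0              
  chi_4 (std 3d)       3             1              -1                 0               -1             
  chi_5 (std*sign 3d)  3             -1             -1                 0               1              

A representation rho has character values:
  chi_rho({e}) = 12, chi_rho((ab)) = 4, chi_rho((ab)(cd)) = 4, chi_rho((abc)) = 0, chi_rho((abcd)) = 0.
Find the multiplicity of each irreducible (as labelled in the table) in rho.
Multiplicities: chi_1: 2, chi_2: 0, chi_3: 2, chi_4: 2, chi_5: 0.

Justification: Use <chi_rho, chi> = (1/|G|) sum_C |C| * chi_rho(C) * conj(chi(C)) with |G| = 24 for each irreducible chi in the table:
  <chi_rho, chi_1> = (1/24)[1*(12)*conj(1) + 6*(4)*conj(1) + 3*(4)*conj(1) + 8*(0)*conj(1) + 6*(0)*conj(1)]
      = (1/24)[(12) + (24) + (12) + (0) + (0)] = 48/24 = 2
  <chi_rho, chi_2> = (1/24)[1*(12)*conj(1) + 6*(4)*conj(-1) + 3*(4)*conj(1) + 8*(0)*conj(1) + 6*(0)*conj(-1)]
      = (1/24)[(12) + (-24) + (12) + (0) + (0)] = 0/24 = 0
  <chi_rho, chi_3> = (1/24)[1*(12)*conj(2) + 6*(4)*conj(0) + 3*(4)*conj(2) + 8*(0)*conj(-1) + 6*(0)*conj(0)]
      = (1/24)[(24) + (0) + (24) + (0) + (0)] = 48/24 = 2
  <chi_rho, chi_4> = (1/24)[1*(12)*conj(3) + 6*(4)*conj(1) + 3*(4)*conj(-1) + 8*(0)*conj(0) + 6*(0)*conj(-1)]
      = (1/24)[(36) + (24) + (-12) + (0) + (0)] = 48/24 = 2
  <chi_rho, chi_5> = (1/24)[1*(12)*conj(3) + 6*(4)*conj(-1) + 3*(4)*conj(-1) + 8*(0)*conj(0) + 6*(0)*conj(1)]
      = (1/24)[(36) + (-24) + (-12) + (0) + (0)] = 0/24 = 0
Dimension check: dim(rho) = sum (mult * dim) = 2*1 + 0*1 + 2*2 + 2*3 + 0*3 = 12 = chi_rho(e) = 12.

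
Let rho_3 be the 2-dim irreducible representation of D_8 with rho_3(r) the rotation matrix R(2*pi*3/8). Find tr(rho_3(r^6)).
chi_{rho_3}(r^6) = 2*cos(2*pi*3*6/8) = 0

Explanation: rho_3(r^6) is rotation by angle 2*pi*3*6/8, whose trace is 2*cos(2*pi*3*6/8) = 0.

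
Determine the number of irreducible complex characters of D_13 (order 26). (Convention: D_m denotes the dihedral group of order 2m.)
8

Argument: The number of irreducible complex representations of a finite group equals its number of conjugacy classes. D_13 has 8 conjugacy classes ((n+3)/2 for n odd), so D_13 (order 26) has exactly 8 irreducible complex representations.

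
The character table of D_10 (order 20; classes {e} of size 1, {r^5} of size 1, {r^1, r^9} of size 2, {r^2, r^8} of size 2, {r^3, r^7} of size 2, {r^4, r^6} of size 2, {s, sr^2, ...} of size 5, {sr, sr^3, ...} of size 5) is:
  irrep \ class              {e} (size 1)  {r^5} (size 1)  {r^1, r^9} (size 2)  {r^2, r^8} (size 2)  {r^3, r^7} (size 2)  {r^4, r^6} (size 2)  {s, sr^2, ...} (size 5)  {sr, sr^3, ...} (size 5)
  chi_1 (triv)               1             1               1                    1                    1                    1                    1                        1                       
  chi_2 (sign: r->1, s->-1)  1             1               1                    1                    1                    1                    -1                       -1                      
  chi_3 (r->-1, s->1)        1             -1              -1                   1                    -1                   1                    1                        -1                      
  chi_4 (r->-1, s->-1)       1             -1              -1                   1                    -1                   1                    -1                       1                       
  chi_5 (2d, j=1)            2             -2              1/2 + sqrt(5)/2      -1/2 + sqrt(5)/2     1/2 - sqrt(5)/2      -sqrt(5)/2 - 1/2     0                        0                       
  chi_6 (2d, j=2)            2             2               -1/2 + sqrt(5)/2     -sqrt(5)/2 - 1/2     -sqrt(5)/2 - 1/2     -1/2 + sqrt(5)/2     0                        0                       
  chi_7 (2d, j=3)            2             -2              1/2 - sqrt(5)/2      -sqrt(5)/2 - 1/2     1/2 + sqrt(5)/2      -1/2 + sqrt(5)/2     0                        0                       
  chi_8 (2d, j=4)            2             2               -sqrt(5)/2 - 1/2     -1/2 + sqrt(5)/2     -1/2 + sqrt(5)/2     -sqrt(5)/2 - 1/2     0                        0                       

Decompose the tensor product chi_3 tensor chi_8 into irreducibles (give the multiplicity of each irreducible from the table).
chi_3 tensor chi_8 = chi_5 (all other irreducibles have multiplicity 0).

Justification: The character of a tensor product is the pointwise product (chi_3 * chi_8)(C) = chi_3(C) * chi_8(C):
  {e}: (1)*(2), {r^5}: (-1)*(2), {r^1, r^9}: (-1)*(-sqrt(5)/2 - 1/2), {r^2, r^8}: (1)*(-1/2 + sqrt(5)/2), {r^3, r^7}: (-1)*(-1/2 + sqrt(5)/2), {r^4, r^6}: (1)*(-sqrt(5)/2 - 1/2), {s, sr^2, ...}: (1)*(0), {sr, sr^3, ...}: (-1)*(0)
so (chi_3 * chi_8) takes values
  {e} -> 2, {r^5} -> -2, {r^1, r^9} -> 1/2 + sqrt(5)/2, {r^2, r^8} -> -1/2 + sqrt(5)/2, {r^3, r^7} -> 1/2 - sqrt(5)/2, {r^4, r^6} -> -sqrt(5)/2 - 1/2, {s, sr^2, ...} -> 0, {sr, sr^3, ...} -> 0.
Now take the inner product of this character with each irreducible chi from the table, <chi_3*chi_8, chi> = (1/20) sum_C |C| (chi_3*chi_8)(C) conj(chi(C)):
  <chi_3*chi_8, chi_1> = (1/20)[1*(2)*conj(1) + 1*(-2)*conj(1) + 2*(1/2 + sqrt(5)/2)*conj(1) + 2*(-1/2 + sqrt(5)/2)*conj(1) + 2*(1/2 - sqrt(5)/2)*conj(1) + 2*(-sqrt(5)/2 - 1/2)*conj(1) + 5*(0)*conj(1) + 5*(0)*conj(1)]
      = (1/20)[(2) + (-2) + (1 + sqrt(5)) + (-1 + sqrt(5)) + (1 - sqrt(5)) + (-sqrt(5) - 1) + (0) + (0)] = 0/20 = 0
  <chi_3*chi_8, chi_2> = (1/20)[1*(2)*conj(1) + 1*(-2)*conj(1) + 2*(1/2 + sqrt(5)/2)*conj(1) + 2*(-1/2 + sqrt(5)/2)*conj(1) + 2*(1/2 - sqrt(5)/2)*conj(1) + 2*(-sqrt(5)/2 - 1/2)*conj(1) + 5*(0)*conj(-1) + 5*(0)*conj(-1)]
      = (1/20)[(2) + (-2) + (1 + sqrt(5)) + (-1 + sqrt(5)) + (1 - sqrt(5)) + (-sqrt(5) - 1) + (0) + (0)] = 0/20 = 0
  <chi_3*chi_8, chi_3> = (1/20)[1*(2)*conj(1) + 1*(-2)*conj(-1) + 2*(1/2 + sqrt(5)/2)*conj(-1) + 2*(-1/2 + sqrt(5)/2)*conj(1) + 2*(1/2 - sqrt(5)/2)*conj(-1) + 2*(-sqrt(5)/2 - 1/2)*conj(1) + 5*(0)*conj(1) + 5*(0)*conj(-1)]
      = (1/20)[(2) + (2) + (-sqrt(5) - 1) + (-1 + sqrt(5)) + (-1 + sqrt(5)) + (-sqrt(5) - 1) + (0) + (0)] = 0/20 = 0
  <chi_3*chi_8, chi_4> = (1/20)[1*(2)*conj(1) + 1*(-2)*conj(-1) + 2*(1/2 + sqrt(5)/2)*conj(-1) + 2*(-1/2 + sqrt(5)/2)*conj(1) + 2*(1/2 - sqrt(5)/2)*conj(-1) + 2*(-sqrt(5)/2 - 1/2)*conj(1) + 5*(0)*conj(-1) + 5*(0)*conj(1)]
      = (1/20)[(2) + (2) + (-sqrt(5) - 1) + (-1 + sqrt(5)) + (-1 + sqrt(5)) + (-sqrt(5) - 1) + (0) + (0)] = 0/20 = 0
  <chi_3*chi_8, chi_5> = (1/20)[1*(2)*conj(2) + 1*(-2)*conj(-2) + 2*(1/2 + sqrt(5)/2)*conj(1/2 + sqrt(5)/2) + 2*(-1/2 + sqrt(5)/2)*conj(-1/2 + sqrt(5)/2) + 2*(1/2 - sqrt(5)/2)*conj(1/2 - sqrt(5)/2) + 2*(-sqrt(5)/2 - 1/2)*conj(-sqrt(5)/2 - 1/2) + 5*(0)*conj(0) + 5*(0)*conj(0)]
      = (1/20)[(4) + (4) + (sqrt(5) + 3) + (3 - sqrt(5)) + (3 - sqrt(5)) + (sqrt(5) + 3) + (0) + (0)] = 20/20 = 1
  <chi_3*chi_8, chi_6> = (1/20)[1*(2)*conj(2) + 1*(-2)*conj(2) + 2*(1/2 + sqrt(5)/2)*conj(-1/2 + sqrt(5)/2) + 2*(-1/2 + sqrt(5)/2)*conj(-sqrt(5)/2 - 1/2) + 2*(1/2 - sqrt(5)/2)*conj(-sqrt(5)/2 - 1/2) + 2*(-sqrt(5)/2 - 1/2)*conj(-1/2 + sqrt(5)/2) + 5*(0)*conj(0) + 5*(0)*conj(0)]
      = (1/20)[(4) + (-4) + (2) + (-2) + (2) + (-2) + (0) + (0)] = 0/20 = 0
  <chi_3*chi_8, chi_7> = (1/20)[1*(2)*conj(2) + 1*(-2)*conj(-2) + 2*(1/2 + sqrt(5)/2)*conj(1/2 - sqrt(5)/2) + 2*(-1/2 + sqrt(5)/2)*conj(-sqrt(5)/2 - 1/2) + 2*(1/2 - sqrt(5)/2)*conj(1/2 + sqrt(5)/2) + 2*(-sqrt(5)/2 - 1/2)*conj(-1/2 + sqrt(5)/2) + 5*(0)*conj(0) + 5*(0)*conj(0)]
      = (1/20)[(4) + (4) + (-2) + (-2) + (-2) + (-2) + (0) + (0)] = 0/20 = 0
  <chi_3*chi_8, chi_8> = (1/20)[1*(2)*conj(2) + 1*(-2)*conj(2) + 2*(1/2 + sqrt(5)/2)*conj(-sqrt(5)/2 - 1/2) + 2*(-1/2 + sqrt(5)/2)*conj(-1/2 + sqrt(5)/2) + 2*(1/2 - sqrt(5)/2)*conj(-1/2 + sqrt(5)/2) + 2*(-sqrt(5)/2 - 1/2)*conj(-sqrt(5)/2 - 1/2) + 5*(0)*conj(0) + 5*(0)*conj(0)]
      = (1/20)[(4) + (-4) + (-3 - sqrt(5)) + (3 - sqrt(5)) + (-3 + sqrt(5)) + (sqrt(5) + 3) + (0) + (0)] = 0/20 = 0
Hence the multiplicities are chi_5: 1. Dimension check: dim(chi_3)*dim(chi_8) = 1*2 = 2 and sum (mult * dim) = 1*2 = 2.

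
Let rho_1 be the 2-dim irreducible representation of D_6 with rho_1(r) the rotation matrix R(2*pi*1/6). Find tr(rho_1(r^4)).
chi_{rho_1}(r^4) = 2*cos(2*pi*1*4/6) = -1

Working: rho_1(r^4) is rotation by angle 2*pi*1*4/6, whose trace is 2*cos(2*pi*1*4/6) = -1.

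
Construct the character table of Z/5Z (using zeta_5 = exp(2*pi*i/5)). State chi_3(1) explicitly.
Character table of Z/5Z (irreps indexed chi_0,...,chi_4 with chi_k(m) = zeta_5^(k*m), zeta_5 = exp(2*pi*i/5)):
  irrep \ class  {0} (size 1)  {1} (size 1)    {2} (size 1)    {3} (size 1)    {4} (size 1)  
  chi_0          1             1               1               1               1             
  chi_1          1             exp(2*I*pi/5)   exp(4*I*pi/5)   exp(-4*I*pi/5)  exp(-2*I*pi/5)
  chi_2          1             exp(4*I*pi/5)   exp(-2*I*pi/5)  exp(2*I*pi/5)   exp(-4*I*pi/5)
  chi_3          1             exp(-4*I*pi/5)  exp(2*I*pi/5)   exp(-2*I*pi/5)  exp(4*I*pi/5) 
  chi_4          1             exp(-2*I*pi/5)  exp(-4*I*pi/5)  exp(4*I*pi/5)   exp(2*I*pi/5) 

Spot check: chi_3(1) = zeta_5^(3*1) = zeta_5^3 = exp(-4*I*pi/5).

Why: Z/5Z is abelian, so all 5 irreducible complex representations are 1-dimensional. They are given by chi_k(m) = zeta_5^(k*m) for k = 0,...,4. Row orthogonality: sum_m chi_k(m) conj(chi_l(m)) = 5 * [k = l].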